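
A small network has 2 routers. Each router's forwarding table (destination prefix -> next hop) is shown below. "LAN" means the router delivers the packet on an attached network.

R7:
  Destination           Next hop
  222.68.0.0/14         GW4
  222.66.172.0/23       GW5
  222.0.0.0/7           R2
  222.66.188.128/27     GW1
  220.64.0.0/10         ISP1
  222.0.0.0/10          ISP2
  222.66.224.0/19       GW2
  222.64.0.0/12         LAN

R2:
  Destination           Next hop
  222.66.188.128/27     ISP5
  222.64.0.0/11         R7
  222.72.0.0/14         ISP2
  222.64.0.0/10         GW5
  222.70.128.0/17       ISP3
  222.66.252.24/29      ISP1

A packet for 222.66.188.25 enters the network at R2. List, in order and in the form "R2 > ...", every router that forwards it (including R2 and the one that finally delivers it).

At R2: longest match for 222.66.188.25 is 222.64.0.0/11 -> R7
At R7: longest match for 222.66.188.25 is 222.64.0.0/12 -> LAN

R2 > R7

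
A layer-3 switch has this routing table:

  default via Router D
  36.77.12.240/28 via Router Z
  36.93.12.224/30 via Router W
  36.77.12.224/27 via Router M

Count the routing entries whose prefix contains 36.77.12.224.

2

Prefixes containing 36.77.12.224:
  0.0.0.0/0 (default, matches everything)
  36.77.12.224/27 (36.77.12.224 - 36.77.12.255)
Total matching entries: 2.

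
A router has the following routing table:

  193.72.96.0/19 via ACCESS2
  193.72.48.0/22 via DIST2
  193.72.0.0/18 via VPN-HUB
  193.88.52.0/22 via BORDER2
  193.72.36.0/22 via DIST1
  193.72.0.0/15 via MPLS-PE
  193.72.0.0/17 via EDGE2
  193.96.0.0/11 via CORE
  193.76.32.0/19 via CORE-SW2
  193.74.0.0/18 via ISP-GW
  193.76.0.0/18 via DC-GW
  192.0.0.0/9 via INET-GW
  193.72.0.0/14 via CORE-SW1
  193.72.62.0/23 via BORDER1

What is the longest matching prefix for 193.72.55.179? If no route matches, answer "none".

193.72.0.0/18

Entries matching 193.72.55.179:
  193.72.0.0/14 (193.72.0.0 - 193.75.255.255)
  193.72.0.0/15 (193.72.0.0 - 193.73.255.255)
  193.72.0.0/17 (193.72.0.0 - 193.72.127.255)
  193.72.0.0/18 (193.72.0.0 - 193.72.63.255)
Most specific is 193.72.0.0/18.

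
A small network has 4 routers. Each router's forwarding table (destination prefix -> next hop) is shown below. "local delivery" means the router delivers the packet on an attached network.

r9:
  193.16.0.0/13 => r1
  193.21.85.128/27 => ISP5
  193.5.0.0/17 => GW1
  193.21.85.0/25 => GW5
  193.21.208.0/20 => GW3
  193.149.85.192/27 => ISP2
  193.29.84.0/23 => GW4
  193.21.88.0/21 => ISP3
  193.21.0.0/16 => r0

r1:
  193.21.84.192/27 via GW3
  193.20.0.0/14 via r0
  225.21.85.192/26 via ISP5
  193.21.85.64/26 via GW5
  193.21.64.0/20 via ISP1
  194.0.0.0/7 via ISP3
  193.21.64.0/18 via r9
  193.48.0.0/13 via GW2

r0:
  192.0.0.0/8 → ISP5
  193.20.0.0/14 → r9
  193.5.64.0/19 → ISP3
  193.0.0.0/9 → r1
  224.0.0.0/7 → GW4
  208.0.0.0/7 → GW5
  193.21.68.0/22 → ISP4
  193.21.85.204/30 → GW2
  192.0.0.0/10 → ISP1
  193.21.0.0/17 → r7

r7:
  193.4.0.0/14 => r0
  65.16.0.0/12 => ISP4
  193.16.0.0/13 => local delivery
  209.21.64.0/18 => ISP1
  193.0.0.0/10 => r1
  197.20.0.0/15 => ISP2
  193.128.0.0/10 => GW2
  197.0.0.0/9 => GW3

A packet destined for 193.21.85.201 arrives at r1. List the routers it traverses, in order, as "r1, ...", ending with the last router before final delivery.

At r1: longest match for 193.21.85.201 is 193.21.64.0/18 -> r9
At r9: longest match for 193.21.85.201 is 193.21.0.0/16 -> r0
At r0: longest match for 193.21.85.201 is 193.21.0.0/17 -> r7
At r7: longest match for 193.21.85.201 is 193.16.0.0/13 -> local delivery

r1, r9, r0, r7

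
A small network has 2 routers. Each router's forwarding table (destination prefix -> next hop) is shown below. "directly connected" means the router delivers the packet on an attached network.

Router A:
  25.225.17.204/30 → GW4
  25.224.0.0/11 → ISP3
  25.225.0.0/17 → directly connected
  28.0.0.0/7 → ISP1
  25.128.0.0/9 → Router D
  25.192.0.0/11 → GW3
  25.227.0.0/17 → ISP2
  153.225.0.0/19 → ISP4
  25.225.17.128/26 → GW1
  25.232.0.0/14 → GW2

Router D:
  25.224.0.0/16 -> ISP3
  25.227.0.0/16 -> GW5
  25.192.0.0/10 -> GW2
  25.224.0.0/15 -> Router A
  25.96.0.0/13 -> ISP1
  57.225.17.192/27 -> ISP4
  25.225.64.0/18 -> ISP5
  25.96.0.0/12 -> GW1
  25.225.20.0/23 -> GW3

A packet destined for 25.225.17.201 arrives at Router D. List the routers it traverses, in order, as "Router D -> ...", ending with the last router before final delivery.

Router D -> Router A

At Router D: longest match for 25.225.17.201 is 25.224.0.0/15 -> Router A
At Router A: longest match for 25.225.17.201 is 25.225.0.0/17 -> directly connected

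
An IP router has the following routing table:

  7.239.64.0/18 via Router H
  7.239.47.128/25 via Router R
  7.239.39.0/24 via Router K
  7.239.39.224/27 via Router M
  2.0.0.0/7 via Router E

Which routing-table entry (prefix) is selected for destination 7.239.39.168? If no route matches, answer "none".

7.239.39.0/24

Entries matching 7.239.39.168:
  7.239.39.0/24 (7.239.39.0 - 7.239.39.255)
Most specific is 7.239.39.0/24.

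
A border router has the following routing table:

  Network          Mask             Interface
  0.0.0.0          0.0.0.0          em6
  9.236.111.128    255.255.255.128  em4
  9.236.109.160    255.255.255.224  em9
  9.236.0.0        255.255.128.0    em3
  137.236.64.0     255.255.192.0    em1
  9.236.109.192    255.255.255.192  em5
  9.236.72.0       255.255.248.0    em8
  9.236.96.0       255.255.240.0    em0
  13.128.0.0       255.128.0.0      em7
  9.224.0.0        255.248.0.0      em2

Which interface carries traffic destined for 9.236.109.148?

em0

Routes whose prefix contains 9.236.109.148:
  0.0.0.0/0 (default, matches everything) -> em6
  9.236.0.0/17 (9.236.0.0 - 9.236.127.255) -> em3
  9.236.96.0/20 (9.236.96.0 - 9.236.111.255) -> em0
More-specific entries that do NOT match:
  9.236.109.160/27 (9.236.109.160 - 9.236.109.191) does not contain 9.236.109.148
  9.236.109.192/26 (9.236.109.192 - 9.236.109.255) does not contain 9.236.109.148
  9.236.111.128/25 (9.236.111.128 - 9.236.111.255) does not contain 9.236.109.148
  9.236.72.0/21 (9.236.72.0 - 9.236.79.255) does not contain 9.236.109.148
Longest matching prefix is /20 -> interface em0.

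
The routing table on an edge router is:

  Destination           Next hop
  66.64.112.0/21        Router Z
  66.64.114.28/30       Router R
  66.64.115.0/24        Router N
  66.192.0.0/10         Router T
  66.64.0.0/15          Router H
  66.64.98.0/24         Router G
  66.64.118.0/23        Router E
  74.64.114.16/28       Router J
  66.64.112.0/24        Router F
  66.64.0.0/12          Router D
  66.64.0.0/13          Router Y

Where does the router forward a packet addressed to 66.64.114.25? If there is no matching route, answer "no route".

Router Z

Routes whose prefix contains 66.64.114.25:
  66.64.0.0/12 (66.64.0.0 - 66.79.255.255) -> Router D
  66.64.0.0/13 (66.64.0.0 - 66.71.255.255) -> Router Y
  66.64.0.0/15 (66.64.0.0 - 66.65.255.255) -> Router H
  66.64.112.0/21 (66.64.112.0 - 66.64.119.255) -> Router Z
More-specific entries that do NOT match:
  66.64.114.28/30 (66.64.114.28 - 66.64.114.31) does not contain 66.64.114.25
  74.64.114.16/28 (74.64.114.16 - 74.64.114.31) does not contain 66.64.114.25
  66.64.115.0/24 (66.64.115.0 - 66.64.115.255) does not contain 66.64.114.25
  66.64.98.0/24 (66.64.98.0 - 66.64.98.255) does not contain 66.64.114.25
  66.64.112.0/24 (66.64.112.0 - 66.64.112.255) does not contain 66.64.114.25
  66.64.118.0/23 (66.64.118.0 - 66.64.119.255) does not contain 66.64.114.25
Longest matching prefix is /21 -> next hop Router Z.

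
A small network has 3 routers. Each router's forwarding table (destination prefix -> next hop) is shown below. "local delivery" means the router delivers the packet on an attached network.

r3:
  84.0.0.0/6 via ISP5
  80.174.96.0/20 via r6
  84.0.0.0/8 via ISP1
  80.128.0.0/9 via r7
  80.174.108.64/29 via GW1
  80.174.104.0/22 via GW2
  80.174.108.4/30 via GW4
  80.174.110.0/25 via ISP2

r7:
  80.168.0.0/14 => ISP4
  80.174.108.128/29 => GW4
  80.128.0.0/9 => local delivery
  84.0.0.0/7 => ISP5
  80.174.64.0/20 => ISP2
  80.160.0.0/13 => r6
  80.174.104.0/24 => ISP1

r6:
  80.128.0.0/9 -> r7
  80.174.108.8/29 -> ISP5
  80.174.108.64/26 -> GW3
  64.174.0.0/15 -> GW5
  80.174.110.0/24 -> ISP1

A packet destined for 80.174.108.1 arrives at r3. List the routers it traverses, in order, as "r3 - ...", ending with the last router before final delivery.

r3 - r6 - r7

At r3: longest match for 80.174.108.1 is 80.174.96.0/20 -> r6
At r6: longest match for 80.174.108.1 is 80.128.0.0/9 -> r7
At r7: longest match for 80.174.108.1 is 80.128.0.0/9 -> local delivery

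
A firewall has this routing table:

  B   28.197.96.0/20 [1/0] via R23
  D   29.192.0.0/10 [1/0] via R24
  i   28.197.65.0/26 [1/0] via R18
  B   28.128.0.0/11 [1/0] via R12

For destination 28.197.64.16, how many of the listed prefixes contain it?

No listed prefix contains 28.197.64.16.
Total matching entries: 0.

0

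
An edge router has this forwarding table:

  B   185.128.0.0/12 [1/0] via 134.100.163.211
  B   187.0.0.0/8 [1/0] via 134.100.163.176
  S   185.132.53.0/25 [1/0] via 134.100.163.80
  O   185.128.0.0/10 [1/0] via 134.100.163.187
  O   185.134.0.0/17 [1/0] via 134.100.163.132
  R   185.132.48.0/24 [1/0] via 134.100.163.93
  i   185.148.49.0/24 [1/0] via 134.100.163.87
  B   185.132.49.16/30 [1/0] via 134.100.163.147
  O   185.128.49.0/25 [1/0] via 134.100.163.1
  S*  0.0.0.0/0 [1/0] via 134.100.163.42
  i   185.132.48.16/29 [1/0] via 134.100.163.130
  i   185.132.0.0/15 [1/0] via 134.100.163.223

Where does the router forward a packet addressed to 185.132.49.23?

Routes whose prefix contains 185.132.49.23:
  0.0.0.0/0 (default, matches everything) -> 134.100.163.42
  185.128.0.0/10 (185.128.0.0 - 185.191.255.255) -> 134.100.163.187
  185.128.0.0/12 (185.128.0.0 - 185.143.255.255) -> 134.100.163.211
  185.132.0.0/15 (185.132.0.0 - 185.133.255.255) -> 134.100.163.223
More-specific entries that do NOT match:
  185.132.49.16/30 (185.132.49.16 - 185.132.49.19) does not contain 185.132.49.23
  185.132.48.16/29 (185.132.48.16 - 185.132.48.23) does not contain 185.132.49.23
  185.132.53.0/25 (185.132.53.0 - 185.132.53.127) does not contain 185.132.49.23
  185.128.49.0/25 (185.128.49.0 - 185.128.49.127) does not contain 185.132.49.23
  185.132.48.0/24 (185.132.48.0 - 185.132.48.255) does not contain 185.132.49.23
  185.148.49.0/24 (185.148.49.0 - 185.148.49.255) does not contain 185.132.49.23
  185.134.0.0/17 (185.134.0.0 - 185.134.127.255) does not contain 185.132.49.23
Longest matching prefix is /15 -> next hop 134.100.163.223.

134.100.163.223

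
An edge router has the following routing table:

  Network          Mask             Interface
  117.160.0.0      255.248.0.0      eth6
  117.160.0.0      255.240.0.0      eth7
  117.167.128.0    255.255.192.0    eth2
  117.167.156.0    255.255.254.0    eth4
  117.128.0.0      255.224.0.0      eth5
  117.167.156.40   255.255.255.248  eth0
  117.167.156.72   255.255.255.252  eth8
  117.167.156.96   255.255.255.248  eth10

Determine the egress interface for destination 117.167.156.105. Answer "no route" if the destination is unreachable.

Routes whose prefix contains 117.167.156.105:
  117.160.0.0/12 (117.160.0.0 - 117.175.255.255) -> eth7
  117.160.0.0/13 (117.160.0.0 - 117.167.255.255) -> eth6
  117.167.128.0/18 (117.167.128.0 - 117.167.191.255) -> eth2
  117.167.156.0/23 (117.167.156.0 - 117.167.157.255) -> eth4
More-specific entries that do NOT match:
  117.167.156.72/30 (117.167.156.72 - 117.167.156.75) does not contain 117.167.156.105
  117.167.156.40/29 (117.167.156.40 - 117.167.156.47) does not contain 117.167.156.105
  117.167.156.96/29 (117.167.156.96 - 117.167.156.103) does not contain 117.167.156.105
Longest matching prefix is /23 -> interface eth4.

eth4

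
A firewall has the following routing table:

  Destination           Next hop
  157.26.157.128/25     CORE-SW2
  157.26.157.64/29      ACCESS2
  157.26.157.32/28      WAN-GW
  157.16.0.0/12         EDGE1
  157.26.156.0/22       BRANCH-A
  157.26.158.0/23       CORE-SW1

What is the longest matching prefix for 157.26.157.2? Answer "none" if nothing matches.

157.26.156.0/22

Entries matching 157.26.157.2:
  157.16.0.0/12 (157.16.0.0 - 157.31.255.255)
  157.26.156.0/22 (157.26.156.0 - 157.26.159.255)
Most specific is 157.26.156.0/22.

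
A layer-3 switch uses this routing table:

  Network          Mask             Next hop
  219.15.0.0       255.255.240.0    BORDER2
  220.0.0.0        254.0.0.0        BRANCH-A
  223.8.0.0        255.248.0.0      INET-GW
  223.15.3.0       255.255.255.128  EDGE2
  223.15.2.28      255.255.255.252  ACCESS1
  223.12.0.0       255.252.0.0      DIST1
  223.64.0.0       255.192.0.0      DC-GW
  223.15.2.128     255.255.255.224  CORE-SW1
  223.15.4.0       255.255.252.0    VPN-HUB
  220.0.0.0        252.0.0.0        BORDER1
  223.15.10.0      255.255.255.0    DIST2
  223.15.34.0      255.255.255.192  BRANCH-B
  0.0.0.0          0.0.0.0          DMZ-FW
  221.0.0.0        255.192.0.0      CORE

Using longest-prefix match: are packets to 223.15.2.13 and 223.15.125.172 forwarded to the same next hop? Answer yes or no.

yes

223.15.2.13: longest match 223.12.0.0/14 -> DIST1
223.15.125.172: longest match 223.12.0.0/14 -> DIST1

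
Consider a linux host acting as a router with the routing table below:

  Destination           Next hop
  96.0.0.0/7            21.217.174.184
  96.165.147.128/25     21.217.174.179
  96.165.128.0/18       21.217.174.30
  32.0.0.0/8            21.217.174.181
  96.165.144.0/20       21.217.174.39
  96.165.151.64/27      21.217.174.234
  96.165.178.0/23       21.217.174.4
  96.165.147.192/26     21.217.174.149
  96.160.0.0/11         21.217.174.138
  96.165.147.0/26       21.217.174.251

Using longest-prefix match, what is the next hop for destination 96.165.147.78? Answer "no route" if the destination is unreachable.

Routes whose prefix contains 96.165.147.78:
  96.0.0.0/7 (96.0.0.0 - 97.255.255.255) -> 21.217.174.184
  96.160.0.0/11 (96.160.0.0 - 96.191.255.255) -> 21.217.174.138
  96.165.128.0/18 (96.165.128.0 - 96.165.191.255) -> 21.217.174.30
  96.165.144.0/20 (96.165.144.0 - 96.165.159.255) -> 21.217.174.39
More-specific entries that do NOT match:
  96.165.151.64/27 (96.165.151.64 - 96.165.151.95) does not contain 96.165.147.78
  96.165.147.192/26 (96.165.147.192 - 96.165.147.255) does not contain 96.165.147.78
  96.165.147.0/26 (96.165.147.0 - 96.165.147.63) does not contain 96.165.147.78
  96.165.147.128/25 (96.165.147.128 - 96.165.147.255) does not contain 96.165.147.78
  96.165.178.0/23 (96.165.178.0 - 96.165.179.255) does not contain 96.165.147.78
Longest matching prefix is /20 -> next hop 21.217.174.39.

21.217.174.39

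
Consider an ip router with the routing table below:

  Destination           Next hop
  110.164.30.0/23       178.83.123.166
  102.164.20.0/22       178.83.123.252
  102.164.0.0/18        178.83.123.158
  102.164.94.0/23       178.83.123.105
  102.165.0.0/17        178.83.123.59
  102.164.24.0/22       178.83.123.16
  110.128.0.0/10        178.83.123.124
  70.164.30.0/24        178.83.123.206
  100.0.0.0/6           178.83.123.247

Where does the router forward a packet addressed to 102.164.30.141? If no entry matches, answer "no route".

178.83.123.158

Routes whose prefix contains 102.164.30.141:
  100.0.0.0/6 (100.0.0.0 - 103.255.255.255) -> 178.83.123.247
  102.164.0.0/18 (102.164.0.0 - 102.164.63.255) -> 178.83.123.158
More-specific entries that do NOT match:
  70.164.30.0/24 (70.164.30.0 - 70.164.30.255) does not contain 102.164.30.141
  110.164.30.0/23 (110.164.30.0 - 110.164.31.255) does not contain 102.164.30.141
  102.164.94.0/23 (102.164.94.0 - 102.164.95.255) does not contain 102.164.30.141
  102.164.20.0/22 (102.164.20.0 - 102.164.23.255) does not contain 102.164.30.141
  102.164.24.0/22 (102.164.24.0 - 102.164.27.255) does not contain 102.164.30.141
Longest matching prefix is /18 -> next hop 178.83.123.158.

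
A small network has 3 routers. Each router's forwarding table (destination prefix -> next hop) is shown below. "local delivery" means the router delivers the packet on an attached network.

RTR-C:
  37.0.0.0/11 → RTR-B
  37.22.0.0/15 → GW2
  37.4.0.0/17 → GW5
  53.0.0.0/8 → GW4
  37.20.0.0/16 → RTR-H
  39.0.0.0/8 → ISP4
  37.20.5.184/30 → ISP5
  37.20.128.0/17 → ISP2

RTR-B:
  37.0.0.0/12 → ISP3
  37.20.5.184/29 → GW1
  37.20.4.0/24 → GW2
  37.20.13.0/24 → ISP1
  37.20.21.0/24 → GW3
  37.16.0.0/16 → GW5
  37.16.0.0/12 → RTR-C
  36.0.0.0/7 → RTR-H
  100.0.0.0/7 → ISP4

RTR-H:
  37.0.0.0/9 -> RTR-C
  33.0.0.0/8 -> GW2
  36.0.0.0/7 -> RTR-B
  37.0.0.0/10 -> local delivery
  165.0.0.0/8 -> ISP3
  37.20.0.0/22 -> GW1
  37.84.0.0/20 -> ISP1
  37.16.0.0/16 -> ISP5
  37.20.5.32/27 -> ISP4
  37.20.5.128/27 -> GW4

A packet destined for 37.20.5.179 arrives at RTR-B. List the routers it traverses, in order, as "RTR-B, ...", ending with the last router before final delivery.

RTR-B, RTR-C, RTR-H

At RTR-B: longest match for 37.20.5.179 is 37.16.0.0/12 -> RTR-C
At RTR-C: longest match for 37.20.5.179 is 37.20.0.0/16 -> RTR-H
At RTR-H: longest match for 37.20.5.179 is 37.0.0.0/10 -> local delivery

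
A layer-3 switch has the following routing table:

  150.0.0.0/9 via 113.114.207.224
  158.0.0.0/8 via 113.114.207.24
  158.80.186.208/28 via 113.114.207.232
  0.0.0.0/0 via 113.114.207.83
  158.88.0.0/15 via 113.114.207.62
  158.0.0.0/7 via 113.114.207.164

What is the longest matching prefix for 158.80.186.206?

Entries matching 158.80.186.206:
  0.0.0.0/0 (default, matches everything)
  158.0.0.0/7 (158.0.0.0 - 159.255.255.255)
  158.0.0.0/8 (158.0.0.0 - 158.255.255.255)
Most specific is 158.0.0.0/8.

158.0.0.0/8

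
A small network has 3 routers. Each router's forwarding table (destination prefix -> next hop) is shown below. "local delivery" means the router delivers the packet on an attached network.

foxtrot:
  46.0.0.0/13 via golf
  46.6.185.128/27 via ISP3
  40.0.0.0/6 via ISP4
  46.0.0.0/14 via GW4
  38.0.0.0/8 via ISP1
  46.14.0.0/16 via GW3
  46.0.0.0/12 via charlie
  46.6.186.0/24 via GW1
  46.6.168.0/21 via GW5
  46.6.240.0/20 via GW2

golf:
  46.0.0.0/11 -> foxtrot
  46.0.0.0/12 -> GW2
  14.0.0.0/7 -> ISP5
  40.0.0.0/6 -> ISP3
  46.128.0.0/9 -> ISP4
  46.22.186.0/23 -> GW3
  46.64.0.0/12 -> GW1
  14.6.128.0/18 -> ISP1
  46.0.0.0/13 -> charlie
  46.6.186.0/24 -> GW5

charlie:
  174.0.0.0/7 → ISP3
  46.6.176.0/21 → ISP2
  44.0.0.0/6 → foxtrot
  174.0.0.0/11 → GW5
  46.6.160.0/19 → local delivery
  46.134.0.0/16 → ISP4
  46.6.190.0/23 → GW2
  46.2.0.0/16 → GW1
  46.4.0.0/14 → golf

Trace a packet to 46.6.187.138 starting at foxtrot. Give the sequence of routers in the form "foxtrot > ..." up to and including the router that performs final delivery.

foxtrot > golf > charlie

At foxtrot: longest match for 46.6.187.138 is 46.0.0.0/13 -> golf
At golf: longest match for 46.6.187.138 is 46.0.0.0/13 -> charlie
At charlie: longest match for 46.6.187.138 is 46.6.160.0/19 -> local delivery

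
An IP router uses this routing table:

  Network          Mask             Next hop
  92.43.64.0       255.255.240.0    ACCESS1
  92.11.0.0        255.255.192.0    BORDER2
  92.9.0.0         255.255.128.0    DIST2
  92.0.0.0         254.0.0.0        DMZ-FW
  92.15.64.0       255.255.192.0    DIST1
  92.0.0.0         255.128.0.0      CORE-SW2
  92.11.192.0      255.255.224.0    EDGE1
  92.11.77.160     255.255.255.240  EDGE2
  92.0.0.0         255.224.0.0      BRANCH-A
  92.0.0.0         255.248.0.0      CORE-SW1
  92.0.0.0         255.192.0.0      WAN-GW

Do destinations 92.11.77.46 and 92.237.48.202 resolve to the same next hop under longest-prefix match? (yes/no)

no

92.11.77.46: longest match 92.0.0.0/11 -> BRANCH-A
92.237.48.202: longest match 92.0.0.0/7 -> DMZ-FW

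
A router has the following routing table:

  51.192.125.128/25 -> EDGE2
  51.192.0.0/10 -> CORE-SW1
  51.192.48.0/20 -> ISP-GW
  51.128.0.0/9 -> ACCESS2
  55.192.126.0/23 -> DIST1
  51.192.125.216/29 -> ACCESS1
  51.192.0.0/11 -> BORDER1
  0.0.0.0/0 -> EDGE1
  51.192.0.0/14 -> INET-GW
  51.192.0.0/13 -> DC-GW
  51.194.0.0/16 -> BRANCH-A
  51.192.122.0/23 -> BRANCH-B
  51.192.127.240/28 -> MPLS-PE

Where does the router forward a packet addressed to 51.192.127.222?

Routes whose prefix contains 51.192.127.222:
  0.0.0.0/0 (default, matches everything) -> EDGE1
  51.128.0.0/9 (51.128.0.0 - 51.255.255.255) -> ACCESS2
  51.192.0.0/10 (51.192.0.0 - 51.255.255.255) -> CORE-SW1
  51.192.0.0/11 (51.192.0.0 - 51.223.255.255) -> BORDER1
  51.192.0.0/13 (51.192.0.0 - 51.199.255.255) -> DC-GW
  51.192.0.0/14 (51.192.0.0 - 51.195.255.255) -> INET-GW
More-specific entries that do NOT match:
  51.192.125.216/29 (51.192.125.216 - 51.192.125.223) does not contain 51.192.127.222
  51.192.127.240/28 (51.192.127.240 - 51.192.127.255) does not contain 51.192.127.222
  51.192.125.128/25 (51.192.125.128 - 51.192.125.255) does not contain 51.192.127.222
  55.192.126.0/23 (55.192.126.0 - 55.192.127.255) does not contain 51.192.127.222
  51.192.122.0/23 (51.192.122.0 - 51.192.123.255) does not contain 51.192.127.222
  51.192.48.0/20 (51.192.48.0 - 51.192.63.255) does not contain 51.192.127.222
  51.194.0.0/16 (51.194.0.0 - 51.194.255.255) does not contain 51.192.127.222
Longest matching prefix is /14 -> next hop INET-GW.

INET-GW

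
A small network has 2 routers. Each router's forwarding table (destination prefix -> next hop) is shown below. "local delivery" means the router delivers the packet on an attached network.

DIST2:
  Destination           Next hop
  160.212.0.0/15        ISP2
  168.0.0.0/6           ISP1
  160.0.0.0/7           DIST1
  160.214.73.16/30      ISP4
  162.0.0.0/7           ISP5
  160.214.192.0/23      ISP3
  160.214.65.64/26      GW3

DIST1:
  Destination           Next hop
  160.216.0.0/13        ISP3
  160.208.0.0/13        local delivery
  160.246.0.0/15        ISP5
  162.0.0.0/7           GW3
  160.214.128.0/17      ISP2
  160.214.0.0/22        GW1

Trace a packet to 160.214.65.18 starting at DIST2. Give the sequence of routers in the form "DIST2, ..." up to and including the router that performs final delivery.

At DIST2: longest match for 160.214.65.18 is 160.0.0.0/7 -> DIST1
At DIST1: longest match for 160.214.65.18 is 160.208.0.0/13 -> local delivery

DIST2, DIST1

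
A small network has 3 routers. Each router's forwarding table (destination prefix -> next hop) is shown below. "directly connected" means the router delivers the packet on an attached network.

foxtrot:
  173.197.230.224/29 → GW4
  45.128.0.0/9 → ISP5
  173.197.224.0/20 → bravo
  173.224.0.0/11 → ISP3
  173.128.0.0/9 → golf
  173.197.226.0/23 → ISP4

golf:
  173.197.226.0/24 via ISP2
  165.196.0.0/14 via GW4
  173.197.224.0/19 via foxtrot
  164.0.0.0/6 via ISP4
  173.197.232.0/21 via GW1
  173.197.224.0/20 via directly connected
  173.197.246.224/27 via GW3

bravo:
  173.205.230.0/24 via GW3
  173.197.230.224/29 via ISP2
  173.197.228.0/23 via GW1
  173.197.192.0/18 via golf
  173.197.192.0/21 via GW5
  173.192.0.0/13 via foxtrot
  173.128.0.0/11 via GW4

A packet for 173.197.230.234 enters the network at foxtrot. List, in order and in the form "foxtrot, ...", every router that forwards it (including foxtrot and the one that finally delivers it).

foxtrot, bravo, golf

At foxtrot: longest match for 173.197.230.234 is 173.197.224.0/20 -> bravo
At bravo: longest match for 173.197.230.234 is 173.197.192.0/18 -> golf
At golf: longest match for 173.197.230.234 is 173.197.224.0/20 -> directly connected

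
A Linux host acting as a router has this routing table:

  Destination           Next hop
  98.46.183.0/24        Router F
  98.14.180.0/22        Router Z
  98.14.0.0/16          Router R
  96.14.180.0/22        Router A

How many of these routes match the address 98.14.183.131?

Prefixes containing 98.14.183.131:
  98.14.0.0/16 (98.14.0.0 - 98.14.255.255)
  98.14.180.0/22 (98.14.180.0 - 98.14.183.255)
Total matching entries: 2.

2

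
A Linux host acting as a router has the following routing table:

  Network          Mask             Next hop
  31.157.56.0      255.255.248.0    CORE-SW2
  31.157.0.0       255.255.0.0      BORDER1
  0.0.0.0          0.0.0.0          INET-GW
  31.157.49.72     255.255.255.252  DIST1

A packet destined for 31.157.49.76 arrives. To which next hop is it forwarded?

Routes whose prefix contains 31.157.49.76:
  0.0.0.0/0 (default, matches everything) -> INET-GW
  31.157.0.0/16 (31.157.0.0 - 31.157.255.255) -> BORDER1
More-specific entries that do NOT match:
  31.157.49.72/30 (31.157.49.72 - 31.157.49.75) does not contain 31.157.49.76
  31.157.56.0/21 (31.157.56.0 - 31.157.63.255) does not contain 31.157.49.76
Longest matching prefix is /16 -> next hop BORDER1.

BORDER1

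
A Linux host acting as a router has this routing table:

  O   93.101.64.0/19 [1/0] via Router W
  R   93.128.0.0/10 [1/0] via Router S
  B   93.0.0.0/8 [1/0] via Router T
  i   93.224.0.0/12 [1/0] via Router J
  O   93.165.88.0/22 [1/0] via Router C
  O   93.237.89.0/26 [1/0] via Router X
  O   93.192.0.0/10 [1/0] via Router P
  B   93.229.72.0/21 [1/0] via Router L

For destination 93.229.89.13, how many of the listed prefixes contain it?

3

Prefixes containing 93.229.89.13:
  93.0.0.0/8 (93.0.0.0 - 93.255.255.255)
  93.192.0.0/10 (93.192.0.0 - 93.255.255.255)
  93.224.0.0/12 (93.224.0.0 - 93.239.255.255)
Total matching entries: 3.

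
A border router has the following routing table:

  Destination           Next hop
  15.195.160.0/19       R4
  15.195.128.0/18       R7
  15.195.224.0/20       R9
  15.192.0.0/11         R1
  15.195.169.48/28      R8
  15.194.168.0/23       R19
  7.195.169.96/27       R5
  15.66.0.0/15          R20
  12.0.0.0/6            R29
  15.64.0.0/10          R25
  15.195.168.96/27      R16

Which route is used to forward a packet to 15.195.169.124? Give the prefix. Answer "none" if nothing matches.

Entries matching 15.195.169.124:
  12.0.0.0/6 (12.0.0.0 - 15.255.255.255)
  15.192.0.0/11 (15.192.0.0 - 15.223.255.255)
  15.195.128.0/18 (15.195.128.0 - 15.195.191.255)
  15.195.160.0/19 (15.195.160.0 - 15.195.191.255)
Most specific is 15.195.160.0/19.

15.195.160.0/19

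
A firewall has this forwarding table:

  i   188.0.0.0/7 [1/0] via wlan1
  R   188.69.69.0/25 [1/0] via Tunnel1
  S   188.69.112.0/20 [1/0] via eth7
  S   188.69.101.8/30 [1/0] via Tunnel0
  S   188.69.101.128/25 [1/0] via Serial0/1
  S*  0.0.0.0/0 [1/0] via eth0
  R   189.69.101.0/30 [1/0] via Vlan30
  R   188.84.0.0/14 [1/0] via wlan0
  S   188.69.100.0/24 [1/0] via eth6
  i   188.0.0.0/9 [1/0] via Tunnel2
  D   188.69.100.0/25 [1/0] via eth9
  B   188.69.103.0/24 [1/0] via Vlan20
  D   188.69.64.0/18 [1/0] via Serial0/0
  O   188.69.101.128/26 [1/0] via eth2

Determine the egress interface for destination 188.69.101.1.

Serial0/0

Routes whose prefix contains 188.69.101.1:
  0.0.0.0/0 (default, matches everything) -> eth0
  188.0.0.0/7 (188.0.0.0 - 189.255.255.255) -> wlan1
  188.0.0.0/9 (188.0.0.0 - 188.127.255.255) -> Tunnel2
  188.69.64.0/18 (188.69.64.0 - 188.69.127.255) -> Serial0/0
More-specific entries that do NOT match:
  188.69.101.8/30 (188.69.101.8 - 188.69.101.11) does not contain 188.69.101.1
  189.69.101.0/30 (189.69.101.0 - 189.69.101.3) does not contain 188.69.101.1
  188.69.101.128/26 (188.69.101.128 - 188.69.101.191) does not contain 188.69.101.1
  188.69.69.0/25 (188.69.69.0 - 188.69.69.127) does not contain 188.69.101.1
  188.69.101.128/25 (188.69.101.128 - 188.69.101.255) does not contain 188.69.101.1
  188.69.100.0/25 (188.69.100.0 - 188.69.100.127) does not contain 188.69.101.1
  188.69.100.0/24 (188.69.100.0 - 188.69.100.255) does not contain 188.69.101.1
  188.69.103.0/24 (188.69.103.0 - 188.69.103.255) does not contain 188.69.101.1
  188.69.112.0/20 (188.69.112.0 - 188.69.127.255) does not contain 188.69.101.1
Longest matching prefix is /18 -> interface Serial0/0.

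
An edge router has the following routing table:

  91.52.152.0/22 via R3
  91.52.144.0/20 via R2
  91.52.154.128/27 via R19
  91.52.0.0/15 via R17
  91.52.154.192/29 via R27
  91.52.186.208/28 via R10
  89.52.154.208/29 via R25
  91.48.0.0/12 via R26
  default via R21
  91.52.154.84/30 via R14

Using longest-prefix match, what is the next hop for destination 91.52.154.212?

R3

Routes whose prefix contains 91.52.154.212:
  0.0.0.0/0 (default, matches everything) -> R21
  91.48.0.0/12 (91.48.0.0 - 91.63.255.255) -> R26
  91.52.0.0/15 (91.52.0.0 - 91.53.255.255) -> R17
  91.52.144.0/20 (91.52.144.0 - 91.52.159.255) -> R2
  91.52.152.0/22 (91.52.152.0 - 91.52.155.255) -> R3
More-specific entries that do NOT match:
  91.52.154.84/30 (91.52.154.84 - 91.52.154.87) does not contain 91.52.154.212
  91.52.154.192/29 (91.52.154.192 - 91.52.154.199) does not contain 91.52.154.212
  89.52.154.208/29 (89.52.154.208 - 89.52.154.215) does not contain 91.52.154.212
  91.52.186.208/28 (91.52.186.208 - 91.52.186.223) does not contain 91.52.154.212
  91.52.154.128/27 (91.52.154.128 - 91.52.154.159) does not contain 91.52.154.212
Longest matching prefix is /22 -> next hop R3.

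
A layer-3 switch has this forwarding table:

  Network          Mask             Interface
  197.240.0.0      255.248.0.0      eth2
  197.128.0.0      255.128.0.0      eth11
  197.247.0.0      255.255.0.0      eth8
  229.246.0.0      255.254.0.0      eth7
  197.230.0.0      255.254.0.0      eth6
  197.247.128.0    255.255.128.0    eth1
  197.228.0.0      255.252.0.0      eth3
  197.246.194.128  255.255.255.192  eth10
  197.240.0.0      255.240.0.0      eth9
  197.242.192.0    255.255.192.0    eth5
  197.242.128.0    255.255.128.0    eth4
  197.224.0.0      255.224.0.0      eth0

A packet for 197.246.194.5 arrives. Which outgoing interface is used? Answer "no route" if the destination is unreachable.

Routes whose prefix contains 197.246.194.5:
  197.128.0.0/9 (197.128.0.0 - 197.255.255.255) -> eth11
  197.224.0.0/11 (197.224.0.0 - 197.255.255.255) -> eth0
  197.240.0.0/12 (197.240.0.0 - 197.255.255.255) -> eth9
  197.240.0.0/13 (197.240.0.0 - 197.247.255.255) -> eth2
More-specific entries that do NOT match:
  197.246.194.128/26 (197.246.194.128 - 197.246.194.191) does not contain 197.246.194.5
  197.242.192.0/18 (197.242.192.0 - 197.242.255.255) does not contain 197.246.194.5
  197.247.128.0/17 (197.247.128.0 - 197.247.255.255) does not contain 197.246.194.5
  197.242.128.0/17 (197.242.128.0 - 197.242.255.255) does not contain 197.246.194.5
  197.247.0.0/16 (197.247.0.0 - 197.247.255.255) does not contain 197.246.194.5
  229.246.0.0/15 (229.246.0.0 - 229.247.255.255) does not contain 197.246.194.5
  197.230.0.0/15 (197.230.0.0 - 197.231.255.255) does not contain 197.246.194.5
  197.228.0.0/14 (197.228.0.0 - 197.231.255.255) does not contain 197.246.194.5
Longest matching prefix is /13 -> interface eth2.

eth2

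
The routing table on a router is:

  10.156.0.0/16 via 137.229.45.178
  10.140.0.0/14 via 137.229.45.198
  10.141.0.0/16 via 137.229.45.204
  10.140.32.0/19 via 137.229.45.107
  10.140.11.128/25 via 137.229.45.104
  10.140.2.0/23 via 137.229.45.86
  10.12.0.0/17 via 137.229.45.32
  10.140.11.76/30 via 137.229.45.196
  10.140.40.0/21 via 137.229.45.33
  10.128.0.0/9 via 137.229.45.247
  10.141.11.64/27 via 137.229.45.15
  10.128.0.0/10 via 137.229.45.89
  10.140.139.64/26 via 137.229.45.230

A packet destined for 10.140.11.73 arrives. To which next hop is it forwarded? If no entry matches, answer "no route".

137.229.45.198

Routes whose prefix contains 10.140.11.73:
  10.128.0.0/9 (10.128.0.0 - 10.255.255.255) -> 137.229.45.247
  10.128.0.0/10 (10.128.0.0 - 10.191.255.255) -> 137.229.45.89
  10.140.0.0/14 (10.140.0.0 - 10.143.255.255) -> 137.229.45.198
More-specific entries that do NOT match:
  10.140.11.76/30 (10.140.11.76 - 10.140.11.79) does not contain 10.140.11.73
  10.141.11.64/27 (10.141.11.64 - 10.141.11.95) does not contain 10.140.11.73
  10.140.139.64/26 (10.140.139.64 - 10.140.139.127) does not contain 10.140.11.73
  10.140.11.128/25 (10.140.11.128 - 10.140.11.255) does not contain 10.140.11.73
  10.140.2.0/23 (10.140.2.0 - 10.140.3.255) does not contain 10.140.11.73
  10.140.40.0/21 (10.140.40.0 - 10.140.47.255) does not contain 10.140.11.73
  10.140.32.0/19 (10.140.32.0 - 10.140.63.255) does not contain 10.140.11.73
  10.12.0.0/17 (10.12.0.0 - 10.12.127.255) does not contain 10.140.11.73
  10.156.0.0/16 (10.156.0.0 - 10.156.255.255) does not contain 10.140.11.73
  10.141.0.0/16 (10.141.0.0 - 10.141.255.255) does not contain 10.140.11.73
Longest matching prefix is /14 -> next hop 137.229.45.198.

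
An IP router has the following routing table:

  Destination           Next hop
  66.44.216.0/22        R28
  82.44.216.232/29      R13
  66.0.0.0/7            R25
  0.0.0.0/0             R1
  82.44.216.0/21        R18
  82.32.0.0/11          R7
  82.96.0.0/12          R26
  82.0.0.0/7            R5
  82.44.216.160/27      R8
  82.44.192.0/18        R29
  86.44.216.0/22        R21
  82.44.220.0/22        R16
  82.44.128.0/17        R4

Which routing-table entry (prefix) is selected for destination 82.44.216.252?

82.44.216.0/21

Entries matching 82.44.216.252:
  0.0.0.0/0 (default, matches everything)
  82.0.0.0/7 (82.0.0.0 - 83.255.255.255)
  82.32.0.0/11 (82.32.0.0 - 82.63.255.255)
  82.44.128.0/17 (82.44.128.0 - 82.44.255.255)
  82.44.192.0/18 (82.44.192.0 - 82.44.255.255)
  82.44.216.0/21 (82.44.216.0 - 82.44.223.255)
Most specific is 82.44.216.0/21.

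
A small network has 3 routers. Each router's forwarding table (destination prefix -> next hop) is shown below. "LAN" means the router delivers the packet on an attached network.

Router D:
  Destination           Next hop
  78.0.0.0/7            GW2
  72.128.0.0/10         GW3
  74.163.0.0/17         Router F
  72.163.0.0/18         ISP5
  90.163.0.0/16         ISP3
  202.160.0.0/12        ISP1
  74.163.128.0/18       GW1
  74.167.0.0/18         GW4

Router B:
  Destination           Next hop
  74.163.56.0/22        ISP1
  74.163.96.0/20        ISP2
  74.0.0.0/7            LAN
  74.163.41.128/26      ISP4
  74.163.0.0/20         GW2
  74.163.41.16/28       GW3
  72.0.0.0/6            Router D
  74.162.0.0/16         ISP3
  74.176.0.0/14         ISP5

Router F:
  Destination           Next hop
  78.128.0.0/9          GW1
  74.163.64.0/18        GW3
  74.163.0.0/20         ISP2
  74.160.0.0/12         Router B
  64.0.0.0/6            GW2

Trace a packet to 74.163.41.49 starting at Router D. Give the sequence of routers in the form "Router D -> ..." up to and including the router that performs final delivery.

Router D -> Router F -> Router B

At Router D: longest match for 74.163.41.49 is 74.163.0.0/17 -> Router F
At Router F: longest match for 74.163.41.49 is 74.160.0.0/12 -> Router B
At Router B: longest match for 74.163.41.49 is 74.0.0.0/7 -> LAN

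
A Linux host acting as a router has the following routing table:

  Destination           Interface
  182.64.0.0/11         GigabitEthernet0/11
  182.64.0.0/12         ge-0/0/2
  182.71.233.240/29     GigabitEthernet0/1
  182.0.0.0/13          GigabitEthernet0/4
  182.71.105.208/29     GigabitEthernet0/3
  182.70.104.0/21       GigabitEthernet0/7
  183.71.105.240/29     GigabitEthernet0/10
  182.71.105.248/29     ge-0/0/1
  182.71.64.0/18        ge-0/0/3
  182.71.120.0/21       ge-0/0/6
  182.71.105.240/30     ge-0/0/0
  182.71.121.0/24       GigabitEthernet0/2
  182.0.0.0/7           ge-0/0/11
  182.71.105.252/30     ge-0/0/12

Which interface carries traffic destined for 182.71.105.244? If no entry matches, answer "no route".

Routes whose prefix contains 182.71.105.244:
  182.0.0.0/7 (182.0.0.0 - 183.255.255.255) -> ge-0/0/11
  182.64.0.0/11 (182.64.0.0 - 182.95.255.255) -> GigabitEthernet0/11
  182.64.0.0/12 (182.64.0.0 - 182.79.255.255) -> ge-0/0/2
  182.71.64.0/18 (182.71.64.0 - 182.71.127.255) -> ge-0/0/3
More-specific entries that do NOT match:
  182.71.105.240/30 (182.71.105.240 - 182.71.105.243) does not contain 182.71.105.244
  182.71.105.252/30 (182.71.105.252 - 182.71.105.255) does not contain 182.71.105.244
  182.71.233.240/29 (182.71.233.240 - 182.71.233.247) does not contain 182.71.105.244
  182.71.105.208/29 (182.71.105.208 - 182.71.105.215) does not contain 182.71.105.244
  183.71.105.240/29 (183.71.105.240 - 183.71.105.247) does not contain 182.71.105.244
  182.71.105.248/29 (182.71.105.248 - 182.71.105.255) does not contain 182.71.105.244
  182.71.121.0/24 (182.71.121.0 - 182.71.121.255) does not contain 182.71.105.244
  182.70.104.0/21 (182.70.104.0 - 182.70.111.255) does not contain 182.71.105.244
  182.71.120.0/21 (182.71.120.0 - 182.71.127.255) does not contain 182.71.105.244
Longest matching prefix is /18 -> interface ge-0/0/3.

ge-0/0/3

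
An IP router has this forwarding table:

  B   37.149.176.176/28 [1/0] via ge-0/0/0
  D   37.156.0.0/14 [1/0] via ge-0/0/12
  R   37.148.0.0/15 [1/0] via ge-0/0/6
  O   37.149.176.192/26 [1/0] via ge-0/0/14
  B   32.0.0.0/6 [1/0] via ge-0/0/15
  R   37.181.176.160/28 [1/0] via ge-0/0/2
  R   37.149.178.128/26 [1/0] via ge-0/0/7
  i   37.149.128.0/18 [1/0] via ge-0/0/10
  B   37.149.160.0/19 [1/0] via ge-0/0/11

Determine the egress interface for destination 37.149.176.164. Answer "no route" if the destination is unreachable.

Routes whose prefix contains 37.149.176.164:
  37.148.0.0/15 (37.148.0.0 - 37.149.255.255) -> ge-0/0/6
  37.149.128.0/18 (37.149.128.0 - 37.149.191.255) -> ge-0/0/10
  37.149.160.0/19 (37.149.160.0 - 37.149.191.255) -> ge-0/0/11
More-specific entries that do NOT match:
  37.149.176.176/28 (37.149.176.176 - 37.149.176.191) does not contain 37.149.176.164
  37.181.176.160/28 (37.181.176.160 - 37.181.176.175) does not contain 37.149.176.164
  37.149.176.192/26 (37.149.176.192 - 37.149.176.255) does not contain 37.149.176.164
  37.149.178.128/26 (37.149.178.128 - 37.149.178.191) does not contain 37.149.176.164
Longest matching prefix is /19 -> interface ge-0/0/11.

ge-0/0/11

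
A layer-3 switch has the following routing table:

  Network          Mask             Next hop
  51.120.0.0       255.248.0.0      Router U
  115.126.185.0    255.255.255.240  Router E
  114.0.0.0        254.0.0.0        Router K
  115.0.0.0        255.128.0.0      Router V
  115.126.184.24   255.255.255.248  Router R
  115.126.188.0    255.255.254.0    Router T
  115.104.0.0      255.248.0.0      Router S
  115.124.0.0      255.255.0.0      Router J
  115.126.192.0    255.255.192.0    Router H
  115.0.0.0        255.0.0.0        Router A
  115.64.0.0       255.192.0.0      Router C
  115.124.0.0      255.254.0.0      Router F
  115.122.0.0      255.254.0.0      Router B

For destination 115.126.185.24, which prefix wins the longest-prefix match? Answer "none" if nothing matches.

Entries matching 115.126.185.24:
  114.0.0.0/7 (114.0.0.0 - 115.255.255.255)
  115.0.0.0/8 (115.0.0.0 - 115.255.255.255)
  115.0.0.0/9 (115.0.0.0 - 115.127.255.255)
  115.64.0.0/10 (115.64.0.0 - 115.127.255.255)
Most specific is 115.64.0.0/10.

115.64.0.0/10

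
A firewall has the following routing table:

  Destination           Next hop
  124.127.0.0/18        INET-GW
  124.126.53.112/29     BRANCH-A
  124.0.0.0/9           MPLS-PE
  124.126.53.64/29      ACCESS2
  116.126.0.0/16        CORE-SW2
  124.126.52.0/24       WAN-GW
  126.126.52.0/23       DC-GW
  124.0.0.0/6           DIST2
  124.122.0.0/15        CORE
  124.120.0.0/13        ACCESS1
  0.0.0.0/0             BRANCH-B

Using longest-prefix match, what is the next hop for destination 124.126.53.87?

ACCESS1

Routes whose prefix contains 124.126.53.87:
  0.0.0.0/0 (default, matches everything) -> BRANCH-B
  124.0.0.0/6 (124.0.0.0 - 127.255.255.255) -> DIST2
  124.0.0.0/9 (124.0.0.0 - 124.127.255.255) -> MPLS-PE
  124.120.0.0/13 (124.120.0.0 - 124.127.255.255) -> ACCESS1
More-specific entries that do NOT match:
  124.126.53.112/29 (124.126.53.112 - 124.126.53.119) does not contain 124.126.53.87
  124.126.53.64/29 (124.126.53.64 - 124.126.53.71) does not contain 124.126.53.87
  124.126.52.0/24 (124.126.52.0 - 124.126.52.255) does not contain 124.126.53.87
  126.126.52.0/23 (126.126.52.0 - 126.126.53.255) does not contain 124.126.53.87
  124.127.0.0/18 (124.127.0.0 - 124.127.63.255) does not contain 124.126.53.87
  116.126.0.0/16 (116.126.0.0 - 116.126.255.255) does not contain 124.126.53.87
  124.122.0.0/15 (124.122.0.0 - 124.123.255.255) does not contain 124.126.53.87
Longest matching prefix is /13 -> next hop ACCESS1.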